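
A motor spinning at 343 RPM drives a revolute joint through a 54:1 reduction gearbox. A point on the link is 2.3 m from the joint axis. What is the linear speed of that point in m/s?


omega_motor = 343 * 2*pi/60 = 35.9189 rad/s
omega_joint = omega_motor / 54 = 0.6652 rad/s
v = omega_joint * r = 0.6652 * 2.3
= 1.5299 m/s


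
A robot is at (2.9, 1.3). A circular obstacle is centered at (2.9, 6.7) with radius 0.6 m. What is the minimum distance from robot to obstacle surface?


center_dist = sqrt((2.9-2.9)^2 + (1.3-6.7)^2)
= sqrt(0.0 + 29.16)
= 5.4
min_dist = center_dist - radius = 5.4 - 0.6 = 4.8 m


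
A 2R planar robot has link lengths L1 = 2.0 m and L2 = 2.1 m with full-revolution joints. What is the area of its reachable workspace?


r_max = L1 + L2 = 4.1 m
r_min = |L1 - L2| = 0.1 m
Area = pi*(r_max^2 - r_min^2)
= pi*(16.81 - 0.01)
= pi * 16.8
= 52.7788 m^2


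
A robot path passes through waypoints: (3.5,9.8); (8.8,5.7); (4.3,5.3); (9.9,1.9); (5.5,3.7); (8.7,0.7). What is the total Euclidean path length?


Segment lengths:
  seg1 = sqrt((5.3)^2 + (-4.1)^2) = 6.7007
  seg2 = sqrt((-4.5)^2 + (-0.4)^2) = 4.5177
  seg3 = sqrt((5.6)^2 + (-3.4)^2) = 6.5513
  seg4 = sqrt((-4.4)^2 + (1.8)^2) = 4.7539
  seg5 = sqrt((3.2)^2 + (-3.0)^2) = 4.3863
Total = 26.9101


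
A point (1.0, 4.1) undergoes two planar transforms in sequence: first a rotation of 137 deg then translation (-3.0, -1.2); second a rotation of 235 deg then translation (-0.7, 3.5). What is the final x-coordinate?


After transform 1:
x1 = cos(137)*1.0 - sin(137)*4.1 + -3.0 = -6.5275
y1 = sin(137)*1.0 + cos(137)*4.1 + -1.2 = -3.5166
After transform 2:
x2 = cos(235)*-6.5275 - sin(235)*-3.5166 + -0.7
= 0.1635


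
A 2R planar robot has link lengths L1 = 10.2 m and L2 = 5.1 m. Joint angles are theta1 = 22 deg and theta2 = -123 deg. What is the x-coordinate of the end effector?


Convert angles to radians: theta1 = 0.384, theta2 = -2.1468
x = L1*cos(theta1) + L2*cos(theta1+theta2)
x = 9.4573 + -0.9731
x = 8.4841


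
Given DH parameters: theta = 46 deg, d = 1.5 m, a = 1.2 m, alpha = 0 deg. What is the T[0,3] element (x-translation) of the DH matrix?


T[0,3] = a * cos(theta)
= 1.2 * cos(46 deg)
= 1.2 * 0.6947
= 0.8336


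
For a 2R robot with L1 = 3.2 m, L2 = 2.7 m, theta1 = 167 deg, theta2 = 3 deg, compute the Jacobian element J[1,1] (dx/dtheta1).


J[1,1] = -L1*sin(t1) - L2*sin(t1+t2)
= -3.2*sin(167) - 2.7*sin(170)
= -1.1887


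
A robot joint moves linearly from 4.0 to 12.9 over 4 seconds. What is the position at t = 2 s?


s = t/T = 2/4 = 0.5
p(t) = p0 + (pf-p0)*s
= 4.0 + (12.9 - 4.0) * 0.5
= 8.45


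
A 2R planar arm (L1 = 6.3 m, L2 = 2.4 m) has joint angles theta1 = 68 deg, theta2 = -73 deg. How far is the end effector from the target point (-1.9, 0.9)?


End effector via forward kinematics:
x = L1*cos(t1) + L2*cos(t1+t2) = 4.7509
y = L1*sin(t1) + L2*sin(t1+t2) = 5.6321
Distance to target:
d = sqrt((-1.9 - 4.7509)^2 + (0.9 - 5.6321)^2)
= sqrt(44.2343 + 22.3926)
= 8.1625 m


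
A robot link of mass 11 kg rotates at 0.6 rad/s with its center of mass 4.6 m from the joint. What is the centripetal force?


F = m * omega^2 * r
= 11 * 0.6^2 * 4.6
= 11 * 0.36 * 4.6
= 18.216 N


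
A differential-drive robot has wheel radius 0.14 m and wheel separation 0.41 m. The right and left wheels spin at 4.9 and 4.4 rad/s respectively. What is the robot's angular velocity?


vR = r*wR = 0.14*4.9 = 0.686 m/s
vL = r*wL = 0.14*4.4 = 0.616 m/s
v = (vR+vL)/2 = 0.651 m/s
omega = (vR-vL)/L = 0.1707 rad/s
angular velocity = 0.1707 rad/s


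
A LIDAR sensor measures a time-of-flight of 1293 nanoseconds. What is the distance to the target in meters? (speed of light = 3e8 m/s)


tof = 1293 ns = 1.293e-06 s
dist = c * tof / 2
= 3e8 * 1.293e-06 / 2
= 193.95 m


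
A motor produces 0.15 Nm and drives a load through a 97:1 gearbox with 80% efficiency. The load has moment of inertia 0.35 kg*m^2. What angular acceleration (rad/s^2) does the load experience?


tau_out = tau_motor * N * eta
= 0.15 * 97 * 0.8 = 11.64 Nm
alpha = tau_out / I = 11.64 / 0.35
= 33.2571 rad/s^2


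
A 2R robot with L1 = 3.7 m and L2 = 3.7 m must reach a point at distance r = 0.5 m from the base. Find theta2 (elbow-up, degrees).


cos(theta2) = (r^2 - L1^2 - L2^2) / (2*L1*L2)
cos(theta2) = (0.25 - 13.69 - 13.69) / 27.38
cos(theta2) = -0.990869
theta2 = 172.2514 degrees


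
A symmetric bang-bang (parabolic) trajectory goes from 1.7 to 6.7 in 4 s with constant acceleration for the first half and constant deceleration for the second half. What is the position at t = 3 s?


Symmetric rest-to-rest: each phase covers (pf-p0)/2 in time T/2. 0.5*a*(T/2)^2 = (pf-p0)/2 => a = 4*(pf-p0)/T^2
a = 4*(6.7-1.7)/4^2 = 1.25
t = 3 is in the deceleration phase (t > T/2).
p = pf - 0.5*a*(T-t)^2 = 6.7 - 0.5*1.25*1^2
= 6.075


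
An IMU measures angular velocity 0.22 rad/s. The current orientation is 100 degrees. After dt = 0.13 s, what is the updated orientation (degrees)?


delta_theta = w * dt = 0.22 * 0.13 = 0.0286 rad
= 1.6387 deg
theta_new = 100 + 1.6387 = 101.6387 deg


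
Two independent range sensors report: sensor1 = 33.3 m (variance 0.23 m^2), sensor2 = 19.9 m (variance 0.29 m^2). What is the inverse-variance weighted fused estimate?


w1 = (1/var1) / (1/var1 + 1/var2)
   = 4.3478 / (4.3478 + 3.4483) = 0.5577
w2 = 1 - w1 = 0.4423
fused = w1*s1 + w2*s2 = 18.5712 + 8.8019
= 27.3731 m


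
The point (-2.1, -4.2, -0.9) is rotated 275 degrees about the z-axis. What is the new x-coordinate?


Rotation about z-axis: x' = x*cos(theta) - y*sin(theta)
= -2.1 * 0.0872 - -4.2 * -0.9962
= -4.367


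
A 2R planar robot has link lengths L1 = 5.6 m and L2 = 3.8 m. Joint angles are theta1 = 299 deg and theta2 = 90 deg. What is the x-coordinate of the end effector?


Convert angles to radians: theta1 = 5.2185, theta2 = 1.5708
x = L1*cos(theta1) + L2*cos(theta1+theta2)
x = 2.7149 + 3.3236
x = 6.0385


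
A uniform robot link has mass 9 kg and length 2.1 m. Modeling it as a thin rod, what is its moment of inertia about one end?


I = (1/3) * m * L^2
= (1/3) * 9 * 2.1^2
= 0.333333 * 9 * 4.41
= 13.23 kg*m^2


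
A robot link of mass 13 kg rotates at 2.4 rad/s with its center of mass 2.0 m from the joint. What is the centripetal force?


F = m * omega^2 * r
= 13 * 2.4^2 * 2.0
= 13 * 5.76 * 2.0
= 149.76 N


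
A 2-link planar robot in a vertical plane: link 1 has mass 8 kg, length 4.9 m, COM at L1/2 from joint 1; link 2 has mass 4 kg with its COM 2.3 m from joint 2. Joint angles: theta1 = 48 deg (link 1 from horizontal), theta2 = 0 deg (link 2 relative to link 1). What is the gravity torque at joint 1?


Horizontal distance from joint 1 to link-1 COM:
  x_c1 = (L1/2)*cos(t1) = 2.45 * 0.6691 = 1.6394 m
Horizontal distance from joint 1 to link-2 COM:
  x_c2 = L1*cos(t1) + Lc2*cos(t1+t2)
       = 4.9*0.6691 + 2.3*0.6691 = 4.8177 m
tau1 = m1*g*x_c1 + m2*g*x_c2
     = 8*9.81*1.6394 + 4*9.81*4.8177
     = 128.6578 + 189.0481
     = 317.7059 Nm


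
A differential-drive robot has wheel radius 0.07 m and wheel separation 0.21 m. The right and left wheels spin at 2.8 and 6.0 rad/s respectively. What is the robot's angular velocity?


vR = r*wR = 0.07*2.8 = 0.196 m/s
vL = r*wL = 0.07*6.0 = 0.42 m/s
v = (vR+vL)/2 = 0.308 m/s
omega = (vR-vL)/L = -1.0667 rad/s
angular velocity = -1.0667 rad/s


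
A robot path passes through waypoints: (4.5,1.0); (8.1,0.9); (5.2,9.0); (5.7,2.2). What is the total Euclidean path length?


Segment lengths:
  seg1 = sqrt((3.6)^2 + (-0.1)^2) = 3.6014
  seg2 = sqrt((-2.9)^2 + (8.1)^2) = 8.6035
  seg3 = sqrt((0.5)^2 + (-6.8)^2) = 6.8184
Total = 19.0232


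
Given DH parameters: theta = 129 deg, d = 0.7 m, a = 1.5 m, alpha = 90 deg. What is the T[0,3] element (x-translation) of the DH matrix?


T[0,3] = a * cos(theta)
= 1.5 * cos(129 deg)
= 1.5 * -0.6293
= -0.944


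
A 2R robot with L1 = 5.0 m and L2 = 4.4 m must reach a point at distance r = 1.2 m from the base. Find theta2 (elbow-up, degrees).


cos(theta2) = (r^2 - L1^2 - L2^2) / (2*L1*L2)
cos(theta2) = (1.44 - 25.0 - 19.36) / 44.0
cos(theta2) = -0.975455
theta2 = 167.2792 degrees


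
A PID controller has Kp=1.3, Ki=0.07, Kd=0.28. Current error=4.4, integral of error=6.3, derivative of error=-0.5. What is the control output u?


u = Kp*e + Ki*int(e) + Kd*de/dt
= 1.3*4.4 + 0.07*6.3 + 0.28*(-0.5)
= 5.72 + 0.441 + -0.14
= 6.021


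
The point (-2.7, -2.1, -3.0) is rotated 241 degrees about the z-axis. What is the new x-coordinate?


Rotation about z-axis: x' = x*cos(theta) - y*sin(theta)
= -2.7 * -0.4848 - -2.1 * -0.8746
= -0.5277


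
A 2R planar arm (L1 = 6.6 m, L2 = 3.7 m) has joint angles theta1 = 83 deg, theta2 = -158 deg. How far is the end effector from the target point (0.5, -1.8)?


End effector via forward kinematics:
x = L1*cos(t1) + L2*cos(t1+t2) = 1.762
y = L1*sin(t1) + L2*sin(t1+t2) = 2.9769
Distance to target:
d = sqrt((0.5 - 1.762)^2 + (-1.8 - 2.9769)^2)
= sqrt(1.5926 + 22.8186)
= 4.9408 m


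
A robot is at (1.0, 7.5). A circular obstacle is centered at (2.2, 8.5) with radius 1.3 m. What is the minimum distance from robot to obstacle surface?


center_dist = sqrt((1.0-2.2)^2 + (7.5-8.5)^2)
= sqrt(1.44 + 1.0)
= 1.562
min_dist = center_dist - radius = 1.562 - 1.3 = 0.262 m


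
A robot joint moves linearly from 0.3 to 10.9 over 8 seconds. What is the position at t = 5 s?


s = t/T = 5/8 = 0.625
p(t) = p0 + (pf-p0)*s
= 0.3 + (10.9 - 0.3) * 0.625
= 6.925


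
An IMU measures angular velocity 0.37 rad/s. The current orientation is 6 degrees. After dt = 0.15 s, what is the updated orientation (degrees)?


delta_theta = w * dt = 0.37 * 0.15 = 0.0555 rad
= 3.1799 deg
theta_new = 6 + 3.1799 = 9.1799 deg


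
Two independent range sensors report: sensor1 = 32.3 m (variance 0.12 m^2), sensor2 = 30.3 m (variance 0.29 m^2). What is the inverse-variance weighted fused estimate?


w1 = (1/var1) / (1/var1 + 1/var2)
   = 8.3333 / (8.3333 + 3.4483) = 0.7073
w2 = 1 - w1 = 0.2927
fused = w1*s1 + w2*s2 = 22.8463 + 8.8683
= 31.7146 m


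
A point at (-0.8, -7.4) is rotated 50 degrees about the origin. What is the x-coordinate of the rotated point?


x' = x*cos(theta) - y*sin(theta)
cos(50 deg) = 0.6428, sin(50 deg) = 0.766
x' = -0.8 * 0.6428 - -7.4 * 0.766
= -0.5142 - -5.6687
= 5.1545


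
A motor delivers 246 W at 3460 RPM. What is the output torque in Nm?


omega = 3460 * 2*pi/60 = 362.3304 rad/s
tau = P / omega = 246 / 362.3304
= 0.6789 Nm


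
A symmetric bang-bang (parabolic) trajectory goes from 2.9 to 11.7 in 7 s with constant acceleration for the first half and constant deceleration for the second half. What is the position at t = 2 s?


Symmetric rest-to-rest: each phase covers (pf-p0)/2 in time T/2. 0.5*a*(T/2)^2 = (pf-p0)/2 => a = 4*(pf-p0)/T^2
a = 4*(11.7-2.9)/7^2 = 0.7184
t = 2 is in the acceleration phase (t <= T/2).
p = p0 + 0.5*a*t^2 = 2.9 + 0.5*0.7184*2^2
= 4.3367


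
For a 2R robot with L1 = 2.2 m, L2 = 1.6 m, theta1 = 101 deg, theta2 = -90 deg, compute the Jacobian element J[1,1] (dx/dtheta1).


J[1,1] = -L1*sin(t1) - L2*sin(t1+t2)
= -2.2*sin(101) - 1.6*sin(11)
= -2.4649


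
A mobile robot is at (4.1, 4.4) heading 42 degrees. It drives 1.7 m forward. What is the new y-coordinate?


y_new = y0 + d*sin(theta)
= 4.4 + 1.7*sin(42)
= 4.4 + 1.1375
= 5.5375


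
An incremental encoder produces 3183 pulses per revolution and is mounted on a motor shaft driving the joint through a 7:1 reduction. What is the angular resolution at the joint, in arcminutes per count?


counts per rev = 3183
effective counts at joint = 3183 * 7 = 22281
resolution = 360*60 / 22281
= 0.9694 arcmin/count


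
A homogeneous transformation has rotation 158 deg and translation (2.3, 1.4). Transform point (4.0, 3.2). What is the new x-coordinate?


x' = cos(theta)*px - sin(theta)*py + tx
= -0.9272*4.0 - 0.3746*3.2 + 2.3
= -2.6075


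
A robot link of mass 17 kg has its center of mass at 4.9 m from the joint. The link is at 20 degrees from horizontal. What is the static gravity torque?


tau = m*g*L*cos(angle)
= 17 * 9.81 * 4.9 * cos(20 deg)
= 17 * 9.81 * 4.9 * 0.9397
= 767.8914 Nm


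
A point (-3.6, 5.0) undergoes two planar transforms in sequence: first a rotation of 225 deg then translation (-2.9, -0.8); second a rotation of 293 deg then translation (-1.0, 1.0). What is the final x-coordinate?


After transform 1:
x1 = cos(225)*-3.6 - sin(225)*5.0 + -2.9 = 3.1811
y1 = sin(225)*-3.6 + cos(225)*5.0 + -0.8 = -1.7899
After transform 2:
x2 = cos(293)*3.1811 - sin(293)*-1.7899 + -1.0
= -1.4047


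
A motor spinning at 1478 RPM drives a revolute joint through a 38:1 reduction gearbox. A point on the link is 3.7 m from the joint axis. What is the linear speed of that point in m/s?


omega_motor = 1478 * 2*pi/60 = 154.7758 rad/s
omega_joint = omega_motor / 38 = 4.073 rad/s
v = omega_joint * r = 4.073 * 3.7
= 15.0703 m/s


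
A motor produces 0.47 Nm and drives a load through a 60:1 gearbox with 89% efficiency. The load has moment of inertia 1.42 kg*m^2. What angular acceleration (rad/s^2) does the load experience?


tau_out = tau_motor * N * eta
= 0.47 * 60 * 0.89 = 25.098 Nm
alpha = tau_out / I = 25.098 / 1.42
= 17.6746 rad/s^2


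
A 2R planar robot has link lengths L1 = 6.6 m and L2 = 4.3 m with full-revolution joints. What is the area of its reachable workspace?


r_max = L1 + L2 = 10.9 m
r_min = |L1 - L2| = 2.3 m
Area = pi*(r_max^2 - r_min^2)
= pi*(118.81 - 5.29)
= pi * 113.52
= 356.6336 m^2


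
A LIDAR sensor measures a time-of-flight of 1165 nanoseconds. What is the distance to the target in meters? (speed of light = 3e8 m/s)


tof = 1165 ns = 1.165e-06 s
dist = c * tof / 2
= 3e8 * 1.165e-06 / 2
= 174.75 m


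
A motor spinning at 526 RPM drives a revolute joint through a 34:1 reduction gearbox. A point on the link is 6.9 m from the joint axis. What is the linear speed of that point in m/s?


omega_motor = 526 * 2*pi/60 = 55.0826 rad/s
omega_joint = omega_motor / 34 = 1.6201 rad/s
v = omega_joint * r = 1.6201 * 6.9
= 11.1785 m/s


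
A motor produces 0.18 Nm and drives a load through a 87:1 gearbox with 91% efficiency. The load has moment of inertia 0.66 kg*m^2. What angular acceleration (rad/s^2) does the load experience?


tau_out = tau_motor * N * eta
= 0.18 * 87 * 0.91 = 14.2506 Nm
alpha = tau_out / I = 14.2506 / 0.66
= 21.5918 rad/s^2


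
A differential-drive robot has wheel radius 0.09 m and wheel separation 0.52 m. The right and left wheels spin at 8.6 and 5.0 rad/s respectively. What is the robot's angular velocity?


vR = r*wR = 0.09*8.6 = 0.774 m/s
vL = r*wL = 0.09*5.0 = 0.45 m/s
v = (vR+vL)/2 = 0.612 m/s
omega = (vR-vL)/L = 0.6231 rad/s
angular velocity = 0.6231 rad/s


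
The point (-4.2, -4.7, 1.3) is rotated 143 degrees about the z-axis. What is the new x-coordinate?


Rotation about z-axis: x' = x*cos(theta) - y*sin(theta)
= -4.2 * -0.7986 - -4.7 * 0.6018
= 6.1828


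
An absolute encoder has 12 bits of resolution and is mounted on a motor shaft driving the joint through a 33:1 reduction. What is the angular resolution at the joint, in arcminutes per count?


counts = 2^12 = 4096
effective counts at joint = 4096 * 33 = 135168
resolution = 360*60 / 135168
= 0.1598 arcmin/count


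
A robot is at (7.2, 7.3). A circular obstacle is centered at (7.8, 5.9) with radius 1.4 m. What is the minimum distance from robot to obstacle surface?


center_dist = sqrt((7.2-7.8)^2 + (7.3-5.9)^2)
= sqrt(0.36 + 1.96)
= 1.5232
min_dist = center_dist - radius = 1.5232 - 1.4 = 0.1232 m


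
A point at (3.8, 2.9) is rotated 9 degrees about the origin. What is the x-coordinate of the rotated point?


x' = x*cos(theta) - y*sin(theta)
cos(9 deg) = 0.9877, sin(9 deg) = 0.1564
x' = 3.8 * 0.9877 - 2.9 * 0.1564
= 3.7532 - 0.4537
= 3.2996


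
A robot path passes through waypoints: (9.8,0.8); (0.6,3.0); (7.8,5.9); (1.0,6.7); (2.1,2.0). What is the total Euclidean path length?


Segment lengths:
  seg1 = sqrt((-9.2)^2 + (2.2)^2) = 9.4594
  seg2 = sqrt((7.2)^2 + (2.9)^2) = 7.7621
  seg3 = sqrt((-6.8)^2 + (0.8)^2) = 6.8469
  seg4 = sqrt((1.1)^2 + (-4.7)^2) = 4.827
Total = 28.8954


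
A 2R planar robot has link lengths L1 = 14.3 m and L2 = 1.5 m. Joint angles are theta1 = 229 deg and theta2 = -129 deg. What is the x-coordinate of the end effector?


Convert angles to radians: theta1 = 3.9968, theta2 = -2.2515
x = L1*cos(theta1) + L2*cos(theta1+theta2)
x = -9.3816 + -0.2605
x = -9.6421


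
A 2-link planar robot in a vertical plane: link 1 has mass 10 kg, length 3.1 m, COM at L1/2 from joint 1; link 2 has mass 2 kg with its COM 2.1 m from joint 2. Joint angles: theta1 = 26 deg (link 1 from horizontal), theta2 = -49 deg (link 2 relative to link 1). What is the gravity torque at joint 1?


Horizontal distance from joint 1 to link-1 COM:
  x_c1 = (L1/2)*cos(t1) = 1.55 * 0.8988 = 1.3931 m
Horizontal distance from joint 1 to link-2 COM:
  x_c2 = L1*cos(t1) + Lc2*cos(t1+t2)
       = 3.1*0.8988 + 2.1*0.9205 = 4.7193 m
tau1 = m1*g*x_c1 + m2*g*x_c2
     = 10*9.81*1.3931 + 2*9.81*4.7193
     = 136.6661 + 92.5931
     = 229.2592 Nm


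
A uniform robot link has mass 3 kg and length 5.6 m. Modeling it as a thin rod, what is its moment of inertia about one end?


I = (1/3) * m * L^2
= (1/3) * 3 * 5.6^2
= 0.333333 * 3 * 31.36
= 31.36 kg*m^2


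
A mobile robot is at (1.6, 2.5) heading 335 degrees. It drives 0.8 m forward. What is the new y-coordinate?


y_new = y0 + d*sin(theta)
= 2.5 + 0.8*sin(335)
= 2.5 + -0.3381
= 2.1619


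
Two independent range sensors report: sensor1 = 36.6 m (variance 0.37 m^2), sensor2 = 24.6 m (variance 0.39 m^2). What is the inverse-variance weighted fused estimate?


w1 = (1/var1) / (1/var1 + 1/var2)
   = 2.7027 / (2.7027 + 2.5641) = 0.5132
w2 = 1 - w1 = 0.4868
fused = w1*s1 + w2*s2 = 18.7816 + 11.9763
= 30.7579 m


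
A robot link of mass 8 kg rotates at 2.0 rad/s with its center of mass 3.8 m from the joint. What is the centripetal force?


F = m * omega^2 * r
= 8 * 2.0^2 * 3.8
= 8 * 4.0 * 3.8
= 121.6 N


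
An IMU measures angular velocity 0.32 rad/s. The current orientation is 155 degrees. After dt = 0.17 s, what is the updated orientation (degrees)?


delta_theta = w * dt = 0.32 * 0.17 = 0.0544 rad
= 3.1169 deg
theta_new = 155 + 3.1169 = 158.1169 deg


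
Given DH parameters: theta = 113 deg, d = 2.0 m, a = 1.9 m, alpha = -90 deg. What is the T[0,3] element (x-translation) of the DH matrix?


T[0,3] = a * cos(theta)
= 1.9 * cos(113 deg)
= 1.9 * -0.3907
= -0.7424


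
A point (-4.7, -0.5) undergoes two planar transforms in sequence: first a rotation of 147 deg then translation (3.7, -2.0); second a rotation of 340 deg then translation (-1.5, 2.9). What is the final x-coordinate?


After transform 1:
x1 = cos(147)*-4.7 - sin(147)*-0.5 + 3.7 = 7.9141
y1 = sin(147)*-4.7 + cos(147)*-0.5 + -2.0 = -4.1405
After transform 2:
x2 = cos(340)*7.9141 - sin(340)*-4.1405 + -1.5
= 4.5207


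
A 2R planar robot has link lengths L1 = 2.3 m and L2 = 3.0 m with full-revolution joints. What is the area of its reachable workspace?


r_max = L1 + L2 = 5.3 m
r_min = |L1 - L2| = 0.7 m
Area = pi*(r_max^2 - r_min^2)
= pi*(28.09 - 0.49)
= pi * 27.6
= 86.708 m^2


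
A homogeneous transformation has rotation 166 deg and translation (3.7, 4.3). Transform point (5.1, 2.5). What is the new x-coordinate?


x' = cos(theta)*px - sin(theta)*py + tx
= -0.9703*5.1 - 0.2419*2.5 + 3.7
= -1.8533


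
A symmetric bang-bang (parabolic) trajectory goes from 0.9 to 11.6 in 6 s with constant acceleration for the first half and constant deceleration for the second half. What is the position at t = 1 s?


Symmetric rest-to-rest: each phase covers (pf-p0)/2 in time T/2. 0.5*a*(T/2)^2 = (pf-p0)/2 => a = 4*(pf-p0)/T^2
a = 4*(11.6-0.9)/6^2 = 1.1889
t = 1 is in the acceleration phase (t <= T/2).
p = p0 + 0.5*a*t^2 = 0.9 + 0.5*1.1889*1^2
= 1.4944


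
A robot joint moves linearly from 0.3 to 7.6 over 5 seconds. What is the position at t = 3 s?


s = t/T = 3/5 = 0.6
p(t) = p0 + (pf-p0)*s
= 0.3 + (7.6 - 0.3) * 0.6
= 4.68


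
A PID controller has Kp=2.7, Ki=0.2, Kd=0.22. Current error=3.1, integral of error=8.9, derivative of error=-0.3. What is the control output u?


u = Kp*e + Ki*int(e) + Kd*de/dt
= 2.7*3.1 + 0.2*8.9 + 0.22*(-0.3)
= 8.37 + 1.78 + -0.066
= 10.084


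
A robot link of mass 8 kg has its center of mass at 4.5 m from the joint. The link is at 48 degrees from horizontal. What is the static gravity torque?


tau = m*g*L*cos(angle)
= 8 * 9.81 * 4.5 * cos(48 deg)
= 8 * 9.81 * 4.5 * 0.6691
= 236.3102 Nm


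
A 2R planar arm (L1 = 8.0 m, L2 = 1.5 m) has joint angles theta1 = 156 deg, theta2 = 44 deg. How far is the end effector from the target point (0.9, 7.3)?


End effector via forward kinematics:
x = L1*cos(t1) + L2*cos(t1+t2) = -8.7179
y = L1*sin(t1) + L2*sin(t1+t2) = 2.7409
Distance to target:
d = sqrt((0.9 - -8.7179)^2 + (7.3 - 2.7409)^2)
= sqrt(92.5041 + 20.7857)
= 10.6438 m


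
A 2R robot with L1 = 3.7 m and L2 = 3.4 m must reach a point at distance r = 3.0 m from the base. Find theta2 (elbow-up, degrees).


cos(theta2) = (r^2 - L1^2 - L2^2) / (2*L1*L2)
cos(theta2) = (9.0 - 13.69 - 11.56) / 25.16
cos(theta2) = -0.645866
theta2 = 130.2307 degrees


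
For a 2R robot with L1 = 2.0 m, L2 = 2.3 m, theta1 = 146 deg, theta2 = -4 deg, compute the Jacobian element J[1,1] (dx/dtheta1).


J[1,1] = -L1*sin(t1) - L2*sin(t1+t2)
= -2.0*sin(146) - 2.3*sin(142)
= -2.5344


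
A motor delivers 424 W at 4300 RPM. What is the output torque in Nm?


omega = 4300 * 2*pi/60 = 450.2949 rad/s
tau = P / omega = 424 / 450.2949
= 0.9416 Nm


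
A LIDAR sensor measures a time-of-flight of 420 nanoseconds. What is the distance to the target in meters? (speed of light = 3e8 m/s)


tof = 420 ns = 4.2e-07 s
dist = c * tof / 2
= 3e8 * 4.2e-07 / 2
= 63.0 m


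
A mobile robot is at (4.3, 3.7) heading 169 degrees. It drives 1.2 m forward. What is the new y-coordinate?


y_new = y0 + d*sin(theta)
= 3.7 + 1.2*sin(169)
= 3.7 + 0.229
= 3.929


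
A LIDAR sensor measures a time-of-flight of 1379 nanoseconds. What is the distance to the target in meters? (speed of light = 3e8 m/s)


tof = 1379 ns = 1.379e-06 s
dist = c * tof / 2
= 3e8 * 1.379e-06 / 2
= 206.85 m


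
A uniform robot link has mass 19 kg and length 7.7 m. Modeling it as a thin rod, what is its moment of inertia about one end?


I = (1/3) * m * L^2
= (1/3) * 19 * 7.7^2
= 0.333333 * 19 * 59.29
= 375.5033 kg*m^2


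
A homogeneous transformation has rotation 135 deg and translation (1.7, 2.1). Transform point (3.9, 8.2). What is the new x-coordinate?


x' = cos(theta)*px - sin(theta)*py + tx
= -0.7071*3.9 - 0.7071*8.2 + 1.7
= -6.856


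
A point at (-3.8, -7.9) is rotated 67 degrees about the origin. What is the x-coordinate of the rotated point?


x' = x*cos(theta) - y*sin(theta)
cos(67 deg) = 0.3907, sin(67 deg) = 0.9205
x' = -3.8 * 0.3907 - -7.9 * 0.9205
= -1.4848 - -7.272
= 5.7872


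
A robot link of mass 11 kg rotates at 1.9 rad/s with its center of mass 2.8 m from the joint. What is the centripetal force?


F = m * omega^2 * r
= 11 * 1.9^2 * 2.8
= 11 * 3.61 * 2.8
= 111.188 N


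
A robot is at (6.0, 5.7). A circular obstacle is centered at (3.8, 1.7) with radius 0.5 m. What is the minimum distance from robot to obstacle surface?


center_dist = sqrt((6.0-3.8)^2 + (5.7-1.7)^2)
= sqrt(4.84 + 16.0)
= 4.5651
min_dist = center_dist - radius = 4.5651 - 0.5 = 4.0651 m


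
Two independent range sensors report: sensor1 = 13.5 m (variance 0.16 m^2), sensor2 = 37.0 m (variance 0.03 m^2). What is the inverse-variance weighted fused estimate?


w1 = (1/var1) / (1/var1 + 1/var2)
   = 6.25 / (6.25 + 33.3333) = 0.1579
w2 = 1 - w1 = 0.8421
fused = w1*s1 + w2*s2 = 2.1316 + 31.1579
= 33.2895 m


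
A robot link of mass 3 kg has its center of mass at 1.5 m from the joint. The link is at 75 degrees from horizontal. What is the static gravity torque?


tau = m*g*L*cos(angle)
= 3 * 9.81 * 1.5 * cos(75 deg)
= 3 * 9.81 * 1.5 * 0.2588
= 11.4256 Nm


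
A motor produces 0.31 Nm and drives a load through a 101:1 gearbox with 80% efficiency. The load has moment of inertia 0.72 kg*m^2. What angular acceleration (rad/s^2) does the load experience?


tau_out = tau_motor * N * eta
= 0.31 * 101 * 0.8 = 25.048 Nm
alpha = tau_out / I = 25.048 / 0.72
= 34.7889 rad/s^2


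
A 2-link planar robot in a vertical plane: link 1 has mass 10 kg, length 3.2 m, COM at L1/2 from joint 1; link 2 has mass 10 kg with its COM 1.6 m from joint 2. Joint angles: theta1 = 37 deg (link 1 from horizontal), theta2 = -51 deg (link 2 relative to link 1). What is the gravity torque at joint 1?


Horizontal distance from joint 1 to link-1 COM:
  x_c1 = (L1/2)*cos(t1) = 1.6 * 0.7986 = 1.2778 m
Horizontal distance from joint 1 to link-2 COM:
  x_c2 = L1*cos(t1) + Lc2*cos(t1+t2)
       = 3.2*0.7986 + 1.6*0.9703 = 4.1081 m
tau1 = m1*g*x_c1 + m2*g*x_c2
     = 10*9.81*1.2778 + 10*9.81*4.1081
     = 125.3538 + 403.0053
     = 528.3591 Nm


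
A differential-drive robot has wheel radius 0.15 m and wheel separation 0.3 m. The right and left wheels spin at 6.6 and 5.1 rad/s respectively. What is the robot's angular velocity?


vR = r*wR = 0.15*6.6 = 0.99 m/s
vL = r*wL = 0.15*5.1 = 0.765 m/s
v = (vR+vL)/2 = 0.8775 m/s
omega = (vR-vL)/L = 0.75 rad/s
angular velocity = 0.75 rad/s


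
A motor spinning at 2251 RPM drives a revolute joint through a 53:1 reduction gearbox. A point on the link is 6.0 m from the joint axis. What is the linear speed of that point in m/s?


omega_motor = 2251 * 2*pi/60 = 235.7242 rad/s
omega_joint = omega_motor / 53 = 4.4476 rad/s
v = omega_joint * r = 4.4476 * 6.0
= 26.6858 m/s


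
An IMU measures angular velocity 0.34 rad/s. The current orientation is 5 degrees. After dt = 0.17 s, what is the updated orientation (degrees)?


delta_theta = w * dt = 0.34 * 0.17 = 0.0578 rad
= 3.3117 deg
theta_new = 5 + 3.3117 = 8.3117 deg


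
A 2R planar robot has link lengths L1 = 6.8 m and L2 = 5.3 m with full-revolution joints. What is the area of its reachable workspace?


r_max = L1 + L2 = 12.1 m
r_min = |L1 - L2| = 1.5 m
Area = pi*(r_max^2 - r_min^2)
= pi*(146.41 - 2.25)
= pi * 144.16
= 452.892 m^2


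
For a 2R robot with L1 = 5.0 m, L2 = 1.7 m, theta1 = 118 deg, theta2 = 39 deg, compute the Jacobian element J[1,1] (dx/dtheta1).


J[1,1] = -L1*sin(t1) - L2*sin(t1+t2)
= -5.0*sin(118) - 1.7*sin(157)
= -5.079


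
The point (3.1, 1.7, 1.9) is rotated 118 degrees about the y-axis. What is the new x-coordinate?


Rotation about y-axis: x' = x*cos(theta) + z*sin(theta)
= 3.1 * -0.4695 + 1.9 * 0.8829
= 0.2222


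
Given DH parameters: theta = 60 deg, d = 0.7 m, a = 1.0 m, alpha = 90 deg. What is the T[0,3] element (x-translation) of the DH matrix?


T[0,3] = a * cos(theta)
= 1.0 * cos(60 deg)
= 1.0 * 0.5
= 0.5


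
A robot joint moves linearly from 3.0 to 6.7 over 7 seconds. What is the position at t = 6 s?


s = t/T = 6/7 = 0.8571
p(t) = p0 + (pf-p0)*s
= 3.0 + (6.7 - 3.0) * 0.8571
= 6.1714


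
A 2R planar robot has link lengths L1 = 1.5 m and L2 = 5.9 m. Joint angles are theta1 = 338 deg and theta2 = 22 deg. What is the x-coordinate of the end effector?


Convert angles to radians: theta1 = 5.8992, theta2 = 0.384
x = L1*cos(theta1) + L2*cos(theta1+theta2)
x = 1.3908 + 5.9
x = 7.2908


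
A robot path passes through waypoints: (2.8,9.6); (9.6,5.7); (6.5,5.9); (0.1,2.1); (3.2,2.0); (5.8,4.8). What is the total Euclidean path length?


Segment lengths:
  seg1 = sqrt((6.8)^2 + (-3.9)^2) = 7.839
  seg2 = sqrt((-3.1)^2 + (0.2)^2) = 3.1064
  seg3 = sqrt((-6.4)^2 + (-3.8)^2) = 7.4431
  seg4 = sqrt((3.1)^2 + (-0.1)^2) = 3.1016
  seg5 = sqrt((2.6)^2 + (2.8)^2) = 3.821
Total = 25.3112


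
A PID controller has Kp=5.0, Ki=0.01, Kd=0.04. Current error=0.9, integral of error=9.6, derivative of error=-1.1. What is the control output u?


u = Kp*e + Ki*int(e) + Kd*de/dt
= 5.0*0.9 + 0.01*9.6 + 0.04*(-1.1)
= 4.5 + 0.096 + -0.044
= 4.552


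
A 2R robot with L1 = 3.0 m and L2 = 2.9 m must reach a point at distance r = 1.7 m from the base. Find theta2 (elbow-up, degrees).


cos(theta2) = (r^2 - L1^2 - L2^2) / (2*L1*L2)
cos(theta2) = (2.89 - 9.0 - 8.41) / 17.4
cos(theta2) = -0.834483
theta2 = 146.562 degrees


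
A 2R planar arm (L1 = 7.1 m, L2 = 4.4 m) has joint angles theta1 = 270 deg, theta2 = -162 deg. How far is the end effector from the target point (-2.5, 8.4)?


End effector via forward kinematics:
x = L1*cos(t1) + L2*cos(t1+t2) = -1.3597
y = L1*sin(t1) + L2*sin(t1+t2) = -2.9154
Distance to target:
d = sqrt((-2.5 - -1.3597)^2 + (8.4 - -2.9154)^2)
= sqrt(1.3003 + 128.0372)
= 11.3727 m


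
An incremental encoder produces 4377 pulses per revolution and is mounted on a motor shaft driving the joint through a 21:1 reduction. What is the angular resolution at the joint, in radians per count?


counts per rev = 4377
effective counts at joint = 4377 * 21 = 91917
resolution = 2*pi / 91917
= 6.8357e-05 rad/count


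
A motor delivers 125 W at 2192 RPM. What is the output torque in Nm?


omega = 2192 * 2*pi/60 = 229.5457 rad/s
tau = P / omega = 125 / 229.5457
= 0.5446 Nm


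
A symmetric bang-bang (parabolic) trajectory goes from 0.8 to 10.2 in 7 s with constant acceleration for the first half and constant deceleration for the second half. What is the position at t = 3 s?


Symmetric rest-to-rest: each phase covers (pf-p0)/2 in time T/2. 0.5*a*(T/2)^2 = (pf-p0)/2 => a = 4*(pf-p0)/T^2
a = 4*(10.2-0.8)/7^2 = 0.7673
t = 3 is in the acceleration phase (t <= T/2).
p = p0 + 0.5*a*t^2 = 0.8 + 0.5*0.7673*3^2
= 4.2531


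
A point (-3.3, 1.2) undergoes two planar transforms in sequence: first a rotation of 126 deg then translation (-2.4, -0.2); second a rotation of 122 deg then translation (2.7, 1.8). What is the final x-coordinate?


After transform 1:
x1 = cos(126)*-3.3 - sin(126)*1.2 + -2.4 = -1.4311
y1 = sin(126)*-3.3 + cos(126)*1.2 + -0.2 = -3.5751
After transform 2:
x2 = cos(122)*-1.4311 - sin(122)*-3.5751 + 2.7
= 6.4902


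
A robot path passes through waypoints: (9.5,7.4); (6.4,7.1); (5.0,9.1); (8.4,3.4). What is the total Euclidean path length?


Segment lengths:
  seg1 = sqrt((-3.1)^2 + (-0.3)^2) = 3.1145
  seg2 = sqrt((-1.4)^2 + (2.0)^2) = 2.4413
  seg3 = sqrt((3.4)^2 + (-5.7)^2) = 6.637
Total = 12.1928


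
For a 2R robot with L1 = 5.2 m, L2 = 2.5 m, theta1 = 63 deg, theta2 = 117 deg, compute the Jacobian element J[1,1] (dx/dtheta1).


J[1,1] = -L1*sin(t1) - L2*sin(t1+t2)
= -5.2*sin(63) - 2.5*sin(180)
= -4.6332


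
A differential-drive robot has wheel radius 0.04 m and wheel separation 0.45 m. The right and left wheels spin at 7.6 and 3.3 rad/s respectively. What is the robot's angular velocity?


vR = r*wR = 0.04*7.6 = 0.304 m/s
vL = r*wL = 0.04*3.3 = 0.132 m/s
v = (vR+vL)/2 = 0.218 m/s
omega = (vR-vL)/L = 0.3822 rad/s
angular velocity = 0.3822 rad/s


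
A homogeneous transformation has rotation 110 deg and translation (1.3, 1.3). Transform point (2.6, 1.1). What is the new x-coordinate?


x' = cos(theta)*px - sin(theta)*py + tx
= -0.342*2.6 - 0.9397*1.1 + 1.3
= -0.6229


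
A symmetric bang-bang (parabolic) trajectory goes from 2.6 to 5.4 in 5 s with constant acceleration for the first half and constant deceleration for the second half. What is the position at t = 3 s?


Symmetric rest-to-rest: each phase covers (pf-p0)/2 in time T/2. 0.5*a*(T/2)^2 = (pf-p0)/2 => a = 4*(pf-p0)/T^2
a = 4*(5.4-2.6)/5^2 = 0.448
t = 3 is in the deceleration phase (t > T/2).
p = pf - 0.5*a*(T-t)^2 = 5.4 - 0.5*0.448*2^2
= 4.504


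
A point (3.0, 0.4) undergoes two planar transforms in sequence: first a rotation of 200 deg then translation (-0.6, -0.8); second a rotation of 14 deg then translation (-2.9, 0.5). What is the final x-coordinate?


After transform 1:
x1 = cos(200)*3.0 - sin(200)*0.4 + -0.6 = -3.2823
y1 = sin(200)*3.0 + cos(200)*0.4 + -0.8 = -2.2019
After transform 2:
x2 = cos(14)*-3.2823 - sin(14)*-2.2019 + -2.9
= -5.5521


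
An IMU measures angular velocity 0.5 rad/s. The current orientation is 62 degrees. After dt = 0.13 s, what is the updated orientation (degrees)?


delta_theta = w * dt = 0.5 * 0.13 = 0.065 rad
= 3.7242 deg
theta_new = 62 + 3.7242 = 65.7242 deg


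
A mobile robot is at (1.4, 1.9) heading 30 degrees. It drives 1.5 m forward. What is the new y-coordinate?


y_new = y0 + d*sin(theta)
= 1.9 + 1.5*sin(30)
= 1.9 + 0.75
= 2.65


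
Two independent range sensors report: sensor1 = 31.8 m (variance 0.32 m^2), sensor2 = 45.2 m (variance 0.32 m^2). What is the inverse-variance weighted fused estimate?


w1 = (1/var1) / (1/var1 + 1/var2)
   = 3.125 / (3.125 + 3.125) = 0.5
w2 = 1 - w1 = 0.5
fused = w1*s1 + w2*s2 = 15.9 + 22.6
= 38.5 m


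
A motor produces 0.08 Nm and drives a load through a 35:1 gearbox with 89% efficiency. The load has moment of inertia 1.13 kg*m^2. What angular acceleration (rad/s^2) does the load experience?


tau_out = tau_motor * N * eta
= 0.08 * 35 * 0.89 = 2.492 Nm
alpha = tau_out / I = 2.492 / 1.13
= 2.2053 rad/s^2


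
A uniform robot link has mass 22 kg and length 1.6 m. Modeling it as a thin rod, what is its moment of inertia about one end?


I = (1/3) * m * L^2
= (1/3) * 22 * 1.6^2
= 0.333333 * 22 * 2.56
= 18.7733 kg*m^2


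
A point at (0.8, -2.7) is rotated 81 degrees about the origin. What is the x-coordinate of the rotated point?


x' = x*cos(theta) - y*sin(theta)
cos(81 deg) = 0.1564, sin(81 deg) = 0.9877
x' = 0.8 * 0.1564 - -2.7 * 0.9877
= 0.1251 - -2.6668
= 2.7919


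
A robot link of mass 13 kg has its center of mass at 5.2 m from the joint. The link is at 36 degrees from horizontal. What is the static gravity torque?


tau = m*g*L*cos(angle)
= 13 * 9.81 * 5.2 * cos(36 deg)
= 13 * 9.81 * 5.2 * 0.809
= 536.5045 Nm


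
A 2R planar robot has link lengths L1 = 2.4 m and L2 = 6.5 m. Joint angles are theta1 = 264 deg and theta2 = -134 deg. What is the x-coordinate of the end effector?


Convert angles to radians: theta1 = 4.6077, theta2 = -2.3387
x = L1*cos(theta1) + L2*cos(theta1+theta2)
x = -0.2509 + -4.1781
x = -4.429


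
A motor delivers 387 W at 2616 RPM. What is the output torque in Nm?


omega = 2616 * 2*pi/60 = 273.9469 rad/s
tau = P / omega = 387 / 273.9469
= 1.4127 Nm


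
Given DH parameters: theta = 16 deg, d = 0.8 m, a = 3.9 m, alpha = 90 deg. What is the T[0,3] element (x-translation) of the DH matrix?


T[0,3] = a * cos(theta)
= 3.9 * cos(16 deg)
= 3.9 * 0.9613
= 3.7489


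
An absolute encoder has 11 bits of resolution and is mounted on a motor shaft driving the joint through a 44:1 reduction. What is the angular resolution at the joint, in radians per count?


counts = 2^11 = 2048
effective counts at joint = 2048 * 44 = 90112
resolution = 2*pi / 90112
= 6.9726e-05 rad/count


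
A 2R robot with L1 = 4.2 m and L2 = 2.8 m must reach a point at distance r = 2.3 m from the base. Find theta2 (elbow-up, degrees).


cos(theta2) = (r^2 - L1^2 - L2^2) / (2*L1*L2)
cos(theta2) = (5.29 - 17.64 - 7.84) / 23.52
cos(theta2) = -0.858418
theta2 = 149.1395 degrees


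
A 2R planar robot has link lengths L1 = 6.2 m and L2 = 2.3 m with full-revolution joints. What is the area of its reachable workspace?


r_max = L1 + L2 = 8.5 m
r_min = |L1 - L2| = 3.9 m
Area = pi*(r_max^2 - r_min^2)
= pi*(72.25 - 15.21)
= pi * 57.04
= 179.1964 m^2


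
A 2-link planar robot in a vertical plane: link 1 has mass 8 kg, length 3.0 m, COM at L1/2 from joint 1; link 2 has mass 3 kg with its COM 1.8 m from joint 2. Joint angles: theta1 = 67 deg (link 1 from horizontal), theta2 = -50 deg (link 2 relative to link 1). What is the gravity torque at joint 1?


Horizontal distance from joint 1 to link-1 COM:
  x_c1 = (L1/2)*cos(t1) = 1.5 * 0.3907 = 0.5861 m
Horizontal distance from joint 1 to link-2 COM:
  x_c2 = L1*cos(t1) + Lc2*cos(t1+t2)
       = 3.0*0.3907 + 1.8*0.9563 = 2.8935 m
tau1 = m1*g*x_c1 + m2*g*x_c2
     = 8*9.81*0.5861 + 3*9.81*2.8935
     = 45.9969 + 85.1569
     = 131.1538 Nm


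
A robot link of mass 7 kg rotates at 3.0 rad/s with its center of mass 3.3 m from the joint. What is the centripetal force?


F = m * omega^2 * r
= 7 * 3.0^2 * 3.3
= 7 * 9.0 * 3.3
= 207.9 N


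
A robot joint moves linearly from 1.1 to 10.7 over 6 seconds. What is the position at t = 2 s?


s = t/T = 2/6 = 0.3333
p(t) = p0 + (pf-p0)*s
= 1.1 + (10.7 - 1.1) * 0.3333
= 4.3


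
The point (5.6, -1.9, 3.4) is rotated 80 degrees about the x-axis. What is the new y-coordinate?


Rotation about x-axis: y' = y*cos(theta) - z*sin(theta)
= -1.9 * 0.1736 - 3.4 * 0.9848
= -3.6783


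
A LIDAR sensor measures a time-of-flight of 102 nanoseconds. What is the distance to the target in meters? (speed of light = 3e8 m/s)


tof = 102 ns = 1.02e-07 s
dist = c * tof / 2
= 3e8 * 1.02e-07 / 2
= 15.3 m


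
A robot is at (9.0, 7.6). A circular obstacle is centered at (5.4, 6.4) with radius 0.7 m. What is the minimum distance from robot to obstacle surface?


center_dist = sqrt((9.0-5.4)^2 + (7.6-6.4)^2)
= sqrt(12.96 + 1.44)
= 3.7947
min_dist = center_dist - radius = 3.7947 - 0.7 = 3.0947 m


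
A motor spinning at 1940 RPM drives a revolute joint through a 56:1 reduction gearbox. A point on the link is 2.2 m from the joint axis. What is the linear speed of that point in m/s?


omega_motor = 1940 * 2*pi/60 = 203.1563 rad/s
omega_joint = omega_motor / 56 = 3.6278 rad/s
v = omega_joint * r = 3.6278 * 2.2
= 7.9811 m/s


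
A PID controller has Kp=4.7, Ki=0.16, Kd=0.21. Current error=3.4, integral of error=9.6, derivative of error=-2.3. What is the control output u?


u = Kp*e + Ki*int(e) + Kd*de/dt
= 4.7*3.4 + 0.16*9.6 + 0.21*(-2.3)
= 15.98 + 1.536 + -0.483
= 17.033


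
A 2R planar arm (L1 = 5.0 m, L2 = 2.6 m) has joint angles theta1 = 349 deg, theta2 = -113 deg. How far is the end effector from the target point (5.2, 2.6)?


End effector via forward kinematics:
x = L1*cos(t1) + L2*cos(t1+t2) = 3.4542
y = L1*sin(t1) + L2*sin(t1+t2) = -3.1095
Distance to target:
d = sqrt((5.2 - 3.4542)^2 + (2.6 - -3.1095)^2)
= sqrt(3.0477 + 32.5989)
= 5.9705 m


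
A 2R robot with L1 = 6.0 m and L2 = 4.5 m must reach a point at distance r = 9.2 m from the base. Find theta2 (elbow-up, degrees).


cos(theta2) = (r^2 - L1^2 - L2^2) / (2*L1*L2)
cos(theta2) = (84.64 - 36.0 - 20.25) / 54.0
cos(theta2) = 0.525741
theta2 = 58.2819 degrees


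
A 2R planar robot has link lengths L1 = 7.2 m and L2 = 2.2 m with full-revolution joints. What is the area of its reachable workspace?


r_max = L1 + L2 = 9.4 m
r_min = |L1 - L2| = 5.0 m
Area = pi*(r_max^2 - r_min^2)
= pi*(88.36 - 25.0)
= pi * 63.36
= 199.0513 m^2


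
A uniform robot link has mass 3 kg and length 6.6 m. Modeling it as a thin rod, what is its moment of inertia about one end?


I = (1/3) * m * L^2
= (1/3) * 3 * 6.6^2
= 0.333333 * 3 * 43.56
= 43.56 kg*m^2


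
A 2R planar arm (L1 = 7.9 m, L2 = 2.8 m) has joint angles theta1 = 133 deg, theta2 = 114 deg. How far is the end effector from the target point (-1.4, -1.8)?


End effector via forward kinematics:
x = L1*cos(t1) + L2*cos(t1+t2) = -6.4818
y = L1*sin(t1) + L2*sin(t1+t2) = 3.2003
Distance to target:
d = sqrt((-1.4 - -6.4818)^2 + (-1.8 - 3.2003)^2)
= sqrt(25.825 + 25.0028)
= 7.1294 m


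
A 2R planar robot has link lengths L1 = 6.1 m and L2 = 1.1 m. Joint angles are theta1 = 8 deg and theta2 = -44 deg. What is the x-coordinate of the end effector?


Convert angles to radians: theta1 = 0.1396, theta2 = -0.7679
x = L1*cos(theta1) + L2*cos(theta1+theta2)
x = 6.0406 + 0.8899
x = 6.9306


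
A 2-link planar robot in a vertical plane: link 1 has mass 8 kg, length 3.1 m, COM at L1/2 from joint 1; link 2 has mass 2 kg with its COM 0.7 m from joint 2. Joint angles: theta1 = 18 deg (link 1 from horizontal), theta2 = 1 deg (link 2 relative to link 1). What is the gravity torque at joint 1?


Horizontal distance from joint 1 to link-1 COM:
  x_c1 = (L1/2)*cos(t1) = 1.55 * 0.9511 = 1.4741 m
Horizontal distance from joint 1 to link-2 COM:
  x_c2 = L1*cos(t1) + Lc2*cos(t1+t2)
       = 3.1*0.9511 + 0.7*0.9455 = 3.6101 m
tau1 = m1*g*x_c1 + m2*g*x_c2
     = 8*9.81*1.4741 + 2*9.81*3.6101
     = 115.6903 + 70.8309
     = 186.5212 Nm
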